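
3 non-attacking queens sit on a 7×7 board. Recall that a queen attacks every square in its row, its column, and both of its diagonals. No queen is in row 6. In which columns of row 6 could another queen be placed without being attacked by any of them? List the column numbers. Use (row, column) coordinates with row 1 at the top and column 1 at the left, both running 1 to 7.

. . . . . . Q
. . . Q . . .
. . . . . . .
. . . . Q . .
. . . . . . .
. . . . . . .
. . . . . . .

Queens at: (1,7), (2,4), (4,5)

columns 1, 6

(1,7) attacks row 6 at column 7 and diagonals 2.
(2,4) attacks row 6 at column 4.
(4,5) attacks row 6 at column 5 and diagonals 3, 7.
Attacked columns: {2, 3, 4, 5, 7}. Safe: {1, 6}.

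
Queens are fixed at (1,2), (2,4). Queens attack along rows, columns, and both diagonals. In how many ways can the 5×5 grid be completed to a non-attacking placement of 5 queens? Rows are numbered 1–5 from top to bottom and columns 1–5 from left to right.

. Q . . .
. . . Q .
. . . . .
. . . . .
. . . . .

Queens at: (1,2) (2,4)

Branch on row 3: col 1 → 1.
Sum: 1 = 1.

1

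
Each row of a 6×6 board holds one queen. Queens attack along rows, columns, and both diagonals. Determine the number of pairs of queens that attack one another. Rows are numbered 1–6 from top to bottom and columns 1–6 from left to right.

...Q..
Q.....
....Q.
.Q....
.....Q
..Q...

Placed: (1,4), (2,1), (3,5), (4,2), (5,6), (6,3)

All columns are distinct and no two queens satisfy |Δrow| = |Δcol|, so no pair attacks.

0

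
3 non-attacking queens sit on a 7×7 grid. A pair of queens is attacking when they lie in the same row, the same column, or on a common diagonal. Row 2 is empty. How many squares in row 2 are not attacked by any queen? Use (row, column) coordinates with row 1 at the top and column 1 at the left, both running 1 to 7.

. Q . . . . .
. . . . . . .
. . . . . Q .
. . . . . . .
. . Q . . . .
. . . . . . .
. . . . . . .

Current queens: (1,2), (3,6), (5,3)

1

(1,2) attacks row 2 at column 2 and diagonals 1, 3.
(3,6) attacks row 2 at column 6 and diagonals 5, 7.
(5,3) attacks row 2 at column 3 and diagonals 6.
Attacked columns: {1, 2, 3, 5, 6, 7}. Safe: {4}.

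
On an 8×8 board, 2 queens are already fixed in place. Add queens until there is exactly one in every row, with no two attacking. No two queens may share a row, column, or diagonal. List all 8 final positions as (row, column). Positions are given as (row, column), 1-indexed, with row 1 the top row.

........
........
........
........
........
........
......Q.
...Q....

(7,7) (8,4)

Row 1: attacked by (7,7)→{1,7}; (8,4)→{4}. Safe: 2, 3, 5, 6, 8. Place at column 6.
Row 2: attacked by (1,6)→{5,6,7}; (7,7)→{2,7}; (8,4)→{4}. Safe: 1, 3, 8. Place at column 1.
Row 3: attacked by (1,6)→{4,6,8}; (2,1)→{1,2}; (7,7)→{3,7}; (8,4)→{4}. Safe: 5. Place at column 5.
Row 4: attacked by (1,6)→{3,6}; (2,1)→{1,3}; (3,5)→{4,5,6}; (7,7)→{4,7}; (8,4)→{4,8}. Safe: 2. Place at column 2.
Row 5: attacked by (1,6)→{2,6}; (2,1)→{1,4}; (3,5)→{3,5,7}; (4,2)→{1,2,3}; (7,7)→{5,7}; (8,4)→{1,4,7}. Safe: 8. Place at column 8.
Row 6: attacked by (1,6)→{1,6}; (2,1)→{1,5}; (3,5)→{2,5,8}; (4,2)→{2,4}; (5,8)→{7,8}; (7,7)→{6,7,8}; (8,4)→{2,4,6}. Safe: 3. Place at column 3.
Columns [6, 1, 5, 2, 8, 3, 7, 4], r−c [-5, 1, -2, 2, -3, 3, 0, 4], r+c [7, 3, 8, 6, 13, 9, 14, 12] are all distinct, so no two queens attack.

(1,6) (2,1) (3,5) (4,2) (5,8) (6,3) (7,7) (8,4)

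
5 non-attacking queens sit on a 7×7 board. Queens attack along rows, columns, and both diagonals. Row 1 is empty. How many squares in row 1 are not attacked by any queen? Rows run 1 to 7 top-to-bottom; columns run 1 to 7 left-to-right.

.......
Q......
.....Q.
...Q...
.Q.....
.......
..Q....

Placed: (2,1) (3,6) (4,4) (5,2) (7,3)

(2,1) attacks row 1 at column 1 and diagonals 2.
(3,6) attacks row 1 at column 6 and diagonals 4.
(4,4) attacks row 1 at column 4 and diagonals 1, 7.
(5,2) attacks row 1 at column 2 and diagonals 6.
(7,3) attacks row 1 at column 3.
Attacked columns: {1, 2, 3, 4, 6, 7}. Safe: {5}.

1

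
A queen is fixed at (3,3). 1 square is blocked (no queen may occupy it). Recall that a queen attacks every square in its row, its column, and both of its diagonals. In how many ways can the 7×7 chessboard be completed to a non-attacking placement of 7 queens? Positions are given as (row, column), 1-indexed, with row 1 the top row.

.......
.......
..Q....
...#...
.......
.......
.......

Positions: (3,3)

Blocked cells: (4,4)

6

Branch on row 1: col 2 → 2; col 4 → 2; col 6 → 1; col 7 → 1.
Sum: 2 + 2 + 1 + 1 = 6.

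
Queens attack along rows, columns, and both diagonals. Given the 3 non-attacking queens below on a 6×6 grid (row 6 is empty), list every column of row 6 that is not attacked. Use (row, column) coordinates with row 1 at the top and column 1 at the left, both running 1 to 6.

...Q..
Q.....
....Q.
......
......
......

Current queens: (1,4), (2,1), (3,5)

columns 3, 6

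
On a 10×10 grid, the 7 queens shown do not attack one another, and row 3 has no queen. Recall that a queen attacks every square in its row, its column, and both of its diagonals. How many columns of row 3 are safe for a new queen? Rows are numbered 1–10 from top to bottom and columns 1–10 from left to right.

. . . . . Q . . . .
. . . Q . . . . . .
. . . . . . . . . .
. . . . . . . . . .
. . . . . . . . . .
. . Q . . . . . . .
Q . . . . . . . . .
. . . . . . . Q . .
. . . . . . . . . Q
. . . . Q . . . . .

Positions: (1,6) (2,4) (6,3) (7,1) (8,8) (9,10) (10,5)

(1,6) attacks row 3 at column 6 and diagonals 4, 8.
(2,4) attacks row 3 at column 4 and diagonals 3, 5.
(6,3) attacks row 3 at column 3 and diagonals 6.
(7,1) attacks row 3 at column 1 and diagonals 5.
(8,8) attacks row 3 at column 8 and diagonals 3.
(9,10) attacks row 3 at column 10 and diagonals 4.
(10,5) attacks row 3 at column 5.
Attacked columns: {1, 3, 4, 5, 6, 8, 10}. Safe: {2, 7, 9}.

3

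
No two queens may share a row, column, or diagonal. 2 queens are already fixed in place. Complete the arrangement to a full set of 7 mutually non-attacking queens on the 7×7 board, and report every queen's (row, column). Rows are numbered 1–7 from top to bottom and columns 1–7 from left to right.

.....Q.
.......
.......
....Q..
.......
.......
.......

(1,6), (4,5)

(1,6) (2,1) (3,3) (4,5) (5,7) (6,2) (7,4)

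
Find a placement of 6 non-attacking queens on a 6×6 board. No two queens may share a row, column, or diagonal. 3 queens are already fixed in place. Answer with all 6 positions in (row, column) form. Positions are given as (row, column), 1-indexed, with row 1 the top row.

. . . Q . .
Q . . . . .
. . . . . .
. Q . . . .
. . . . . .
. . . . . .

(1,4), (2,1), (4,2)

(1,4) (2,1) (3,5) (4,2) (5,6) (6,3)

Row 3: attacked by (1,4)→{2,4,6}; (2,1)→{1,2}; (4,2)→{1,2,3}. Safe: 5. Place at column 5.
Row 5: attacked by (1,4)→{4}; (2,1)→{1,4}; (3,5)→{3,5}; (4,2)→{1,2,3}. Safe: 6. Place at column 6.
Row 6: attacked by (1,4)→{4}; (2,1)→{1,5}; (3,5)→{2,5}; (4,2)→{2,4}; (5,6)→{5,6}. Safe: 3. Place at column 3.
Columns [4, 1, 5, 2, 6, 3], r−c [-3, 1, -2, 2, -1, 3], r+c [5, 3, 8, 6, 11, 9] are all distinct, so no two queens attack.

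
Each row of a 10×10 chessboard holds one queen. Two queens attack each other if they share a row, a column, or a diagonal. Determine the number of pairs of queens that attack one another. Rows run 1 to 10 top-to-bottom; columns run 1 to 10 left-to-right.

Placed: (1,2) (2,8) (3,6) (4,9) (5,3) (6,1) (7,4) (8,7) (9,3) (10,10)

Same column: (5,3)–(9,3) (column 3).
Total attacking pairs: 1.

1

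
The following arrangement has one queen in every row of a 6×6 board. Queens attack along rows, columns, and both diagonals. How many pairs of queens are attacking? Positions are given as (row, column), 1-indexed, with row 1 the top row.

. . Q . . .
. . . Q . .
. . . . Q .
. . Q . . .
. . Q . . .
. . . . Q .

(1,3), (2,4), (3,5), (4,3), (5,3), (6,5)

9

Same column: (1,3)–(4,3) (column 3); (1,3)–(5,3) (column 3); (3,5)–(6,5) (column 5); (4,3)–(5,3) (column 3).
Same diagonal: (1,3)–(2,4) (|1−2| = |3−4| = 1); (1,3)–(3,5) (|1−3| = |3−5| = 2); (2,4)–(3,5) (|2−3| = |4−5| = 1); (3,5)–(5,3) (|3−5| = |5−3| = 2); (4,3)–(6,5) (|4−6| = |3−5| = 2).
Total attacking pairs: 9.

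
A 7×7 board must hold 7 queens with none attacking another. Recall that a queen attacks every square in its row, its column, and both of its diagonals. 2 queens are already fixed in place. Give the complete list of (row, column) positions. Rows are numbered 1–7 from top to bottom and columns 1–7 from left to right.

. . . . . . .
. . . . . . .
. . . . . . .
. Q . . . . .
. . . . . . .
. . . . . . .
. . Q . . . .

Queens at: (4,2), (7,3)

Row 1: attacked by (4,2)→{2,5}; (7,3)→{3}. Safe: 1, 4, 6, 7. Place at column 4.
Row 2: attacked by (1,4)→{3,4,5}; (4,2)→{2,4}; (7,3)→{3}. Safe: 1, 6, 7. Place at column 7.
Row 3: attacked by (1,4)→{2,4,6}; (2,7)→{6,7}; (4,2)→{1,2,3}; (7,3)→{3,7}. Safe: 5. Place at column 5.
Row 5: attacked by (1,4)→{4}; (2,7)→{4,7}; (3,5)→{3,5,7}; (4,2)→{1,2,3}; (7,3)→{1,3,5}. Safe: 6. Place at column 6.
Row 6: attacked by (1,4)→{4}; (2,7)→{3,7}; (3,5)→{2,5}; (4,2)→{2,4}; (5,6)→{5,6,7}; (7,3)→{2,3,4}. Safe: 1. Place at column 1.
Columns [4, 7, 5, 2, 6, 1, 3], r−c [-3, -5, -2, 2, -1, 5, 4], r+c [5, 9, 8, 6, 11, 7, 10] are all distinct, so no two queens attack.

(1,4) (2,7) (3,5) (4,2) (5,6) (6,1) (7,3)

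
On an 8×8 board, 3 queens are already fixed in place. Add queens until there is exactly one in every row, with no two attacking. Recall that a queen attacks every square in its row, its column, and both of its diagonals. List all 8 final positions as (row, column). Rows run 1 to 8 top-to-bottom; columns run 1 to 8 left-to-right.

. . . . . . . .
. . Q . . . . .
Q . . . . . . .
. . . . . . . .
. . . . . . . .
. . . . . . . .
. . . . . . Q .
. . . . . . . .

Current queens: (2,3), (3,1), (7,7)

(1,8) (2,3) (3,1) (4,6) (5,2) (6,5) (7,7) (8,4)

Row 1: attacked by (2,3)→{2,3,4}; (3,1)→{1,3}; (7,7)→{1,7}. Safe: 5, 6, 8. Place at column 8.
Row 4: attacked by (1,8)→{5,8}; (2,3)→{1,3,5}; (3,1)→{1,2}; (7,7)→{4,7}. Safe: 6. Place at column 6.
Row 5: attacked by (1,8)→{4,8}; (2,3)→{3,6}; (3,1)→{1,3}; (4,6)→{5,6,7}; (7,7)→{5,7}. Safe: 2. Place at column 2.
Row 6: attacked by (1,8)→{3,8}; (2,3)→{3,7}; (3,1)→{1,4}; (4,6)→{4,6,8}; (5,2)→{1,2,3}; (7,7)→{6,7,8}. Safe: 5. Place at column 5.
Row 8: attacked by (1,8)→{1,8}; (2,3)→{3}; (3,1)→{1,6}; (4,6)→{2,6}; (5,2)→{2,5}; (6,5)→{3,5,7}; (7,7)→{6,7,8}. Safe: 4. Place at column 4.
Columns [8, 3, 1, 6, 2, 5, 7, 4], r−c [-7, -1, 2, -2, 3, 1, 0, 4], r+c [9, 5, 4, 10, 7, 11, 14, 12] are all distinct, so no two queens attack.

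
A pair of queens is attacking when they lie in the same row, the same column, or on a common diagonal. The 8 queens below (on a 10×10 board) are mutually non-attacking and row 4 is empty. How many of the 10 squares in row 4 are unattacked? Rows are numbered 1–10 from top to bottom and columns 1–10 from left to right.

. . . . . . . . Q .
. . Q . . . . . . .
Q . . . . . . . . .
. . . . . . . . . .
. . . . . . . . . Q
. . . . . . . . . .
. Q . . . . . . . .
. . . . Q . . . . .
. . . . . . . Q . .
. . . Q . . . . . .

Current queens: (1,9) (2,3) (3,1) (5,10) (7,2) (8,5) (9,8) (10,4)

(1,9) attacks row 4 at column 9 and diagonals 6.
(2,3) attacks row 4 at column 3 and diagonals 1, 5.
(3,1) attacks row 4 at column 1 and diagonals 2.
(5,10) attacks row 4 at column 10 and diagonals 9.
(7,2) attacks row 4 at column 2 and diagonals 5.
(8,5) attacks row 4 at column 5 and diagonals 1, 9.
(9,8) attacks row 4 at column 8 and diagonals 3.
(10,4) attacks row 4 at column 4 and diagonals 10.
Attacked columns: {1, 2, 3, 4, 5, 6, 8, 9, 10}. Safe: {7}.

1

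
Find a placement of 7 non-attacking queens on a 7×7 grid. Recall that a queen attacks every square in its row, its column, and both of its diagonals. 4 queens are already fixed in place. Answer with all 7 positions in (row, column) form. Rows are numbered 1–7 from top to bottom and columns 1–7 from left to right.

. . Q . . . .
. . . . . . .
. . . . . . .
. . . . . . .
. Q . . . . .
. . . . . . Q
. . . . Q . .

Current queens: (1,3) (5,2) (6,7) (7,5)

Row 2: attacked by (1,3)→{2,3,4}; (5,2)→{2,5}; (6,7)→{3,7}; (7,5)→{5}. Safe: 1, 6. Place at column 1.
Row 3: attacked by (1,3)→{1,3,5}; (2,1)→{1,2}; (5,2)→{2,4}; (6,7)→{4,7}; (7,5)→{1,5}. Safe: 6. Place at column 6.
Row 4: attacked by (1,3)→{3,6}; (2,1)→{1,3}; (3,6)→{5,6,7}; (5,2)→{1,2,3}; (6,7)→{5,7}; (7,5)→{2,5}. Safe: 4. Place at column 4.
Columns [3, 1, 6, 4, 2, 7, 5], r−c [-2, 1, -3, 0, 3, -1, 2], r+c [4, 3, 9, 8, 7, 13, 12] are all distinct, so no two queens attack.

(1,3) (2,1) (3,6) (4,4) (5,2) (6,7) (7,5)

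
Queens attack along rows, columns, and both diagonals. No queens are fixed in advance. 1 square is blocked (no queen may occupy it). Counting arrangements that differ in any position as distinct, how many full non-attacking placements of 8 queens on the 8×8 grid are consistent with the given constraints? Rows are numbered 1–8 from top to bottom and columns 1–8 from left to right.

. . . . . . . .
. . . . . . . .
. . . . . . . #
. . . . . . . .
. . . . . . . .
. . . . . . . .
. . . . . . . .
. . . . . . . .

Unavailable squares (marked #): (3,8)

Branch on row 1: col 1 → 2; col 2 → 7; col 3 → 12; col 4 → 14; col 5 → 14; col 6 → 16; col 7 → 7; col 8 → 4.
Sum: 2 + 7 + 12 + 14 + 14 + 16 + 7 + 4 = 76.

76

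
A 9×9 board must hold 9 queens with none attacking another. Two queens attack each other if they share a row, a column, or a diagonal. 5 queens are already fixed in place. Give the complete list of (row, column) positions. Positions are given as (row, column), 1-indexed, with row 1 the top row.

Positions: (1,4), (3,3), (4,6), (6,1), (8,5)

(1,4) (2,7) (3,3) (4,6) (5,9) (6,1) (7,8) (8,5) (9,2)

Row 2: attacked by (1,4)→{3,4,5}; (3,3)→{2,3,4}; (4,6)→{4,6,8}; (6,1)→{1,5}; (8,5)→{5}. Safe: 7, 9. Place at column 7.
Row 5: attacked by (1,4)→{4,8}; (2,7)→{4,7}; (3,3)→{1,3,5}; (4,6)→{5,6,7}; (6,1)→{1,2}; (8,5)→{2,5,8}. Safe: 9. Place at column 9.
Row 7: attacked by (1,4)→{4}; (2,7)→{2,7}; (3,3)→{3,7}; (4,6)→{3,6,9}; (5,9)→{7,9}; (6,1)→{1,2}; (8,5)→{4,5,6}. Safe: 8. Place at column 8.
Row 9: attacked by (1,4)→{4}; (2,7)→{7}; (3,3)→{3,9}; (4,6)→{1,6}; (5,9)→{5,9}; (6,1)→{1,4}; (7,8)→{6,8}; (8,5)→{4,5,6}. Safe: 2. Place at column 2.
Columns [4, 7, 3, 6, 9, 1, 8, 5, 2], r−c [-3, -5, 0, -2, -4, 5, -1, 3, 7], r+c [5, 9, 6, 10, 14, 7, 15, 13, 11] are all distinct, so no two queens attack.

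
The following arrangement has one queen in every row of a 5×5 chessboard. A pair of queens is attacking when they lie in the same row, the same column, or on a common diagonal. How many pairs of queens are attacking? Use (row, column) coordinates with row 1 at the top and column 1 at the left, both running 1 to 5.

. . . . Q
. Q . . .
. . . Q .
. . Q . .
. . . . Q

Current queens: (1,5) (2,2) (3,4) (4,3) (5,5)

Same column: (1,5)–(5,5) (column 5).
Same diagonal: (2,2)–(5,5) (|2−5| = |2−5| = 3); (3,4)–(4,3) (|3−4| = |4−3| = 1).
Total attacking pairs: 3.

3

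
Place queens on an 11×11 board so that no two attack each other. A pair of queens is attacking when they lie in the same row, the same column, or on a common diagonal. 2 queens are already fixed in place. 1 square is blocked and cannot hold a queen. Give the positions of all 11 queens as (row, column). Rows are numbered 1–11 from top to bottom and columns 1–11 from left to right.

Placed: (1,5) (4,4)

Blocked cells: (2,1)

Row 2: attacked by (1,5)→{4,5,6}; (4,4)→{2,4,6}. Blocked: 1. Safe: 3, 7, 8, 9, 10, 11. Place at column 11.
Row 3: attacked by (1,5)→{3,5,7}; (2,11)→{10,11}; (4,4)→{3,4,5}. Safe: 1, 2, 6, 8, 9. Place at column 6.
Row 5: attacked by (1,5)→{1,5,9}; (2,11)→{8,11}; (3,6)→{4,6,8}; (4,4)→{3,4,5}. Safe: 2, 7, 10. Place at column 7.
Row 6: attacked by (1,5)→{5,10}; (2,11)→{7,11}; (3,6)→{3,6,9}; (4,4)→{2,4,6}; (5,7)→{6,7,8}. Safe: 1. Place at column 1.
Row 7: attacked by (1,5)→{5,11}; (2,11)→{6,11}; (3,6)→{2,6,10}; (4,4)→{1,4,7}; (5,7)→{5,7,9}; (6,1)→{1,2}. Safe: 3, 8. Place at column 3.
Row 8: attacked by (1,5)→{5}; (2,11)→{5,11}; (3,6)→{1,6,11}; (4,4)→{4,8}; (5,7)→{4,7,10}; (6,1)→{1,3}; (7,3)→{2,3,4}. Safe: 9. Place at column 9.
Row 9: attacked by (1,5)→{5}; (2,11)→{4,11}; (3,6)→{6}; (4,4)→{4,9}; (5,7)→{3,7,11}; (6,1)→{1,4}; (7,3)→{1,3,5}; (8,9)→{8,9,10}. Safe: 2. Place at column 2.
Row 10: attacked by (1,5)→{5}; (2,11)→{3,11}; (3,6)→{6}; (4,4)→{4,10}; (5,7)→{2,7}; (6,1)→{1,5}; (7,3)→{3,6}; (8,9)→{7,9,11}; (9,2)→{1,2,3}. Safe: 8. Place at column 8.
Row 11: attacked by (1,5)→{5}; (2,11)→{2,11}; (3,6)→{6}; (4,4)→{4,11}; (5,7)→{1,7}; (6,1)→{1,6}; (7,3)→{3,7}; (8,9)→{6,9}; (9,2)→{2,4}; (10,8)→{7,8,9}. Safe: 10. Place at column 10.
Columns [5, 11, 6, 4, 7, 1, 3, 9, 2, 8, 10], r−c [-4, -9, -3, 0, -2, 5, 4, -1, 7, 2, 1], r+c [6, 13, 9, 8, 12, 7, 10, 17, 11, 18, 21] are all distinct, so no two queens attack.

(1,5) (2,11) (3,6) (4,4) (5,7) (6,1) (7,3) (8,9) (9,2) (10,8) (11,10)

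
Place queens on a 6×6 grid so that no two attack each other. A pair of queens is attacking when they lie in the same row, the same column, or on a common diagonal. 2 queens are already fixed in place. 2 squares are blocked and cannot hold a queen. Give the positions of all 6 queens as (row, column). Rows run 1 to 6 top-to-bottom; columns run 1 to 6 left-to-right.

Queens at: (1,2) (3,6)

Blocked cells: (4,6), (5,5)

(1,2) (2,4) (3,6) (4,1) (5,3) (6,5)

Row 2: attacked by (1,2)→{1,2,3}; (3,6)→{5,6}. Safe: 4. Place at column 4.
Row 4: attacked by (1,2)→{2,5}; (2,4)→{2,4,6}; (3,6)→{5,6}. Blocked: 6. Safe: 1, 3. Place at column 1.
Row 5: attacked by (1,2)→{2,6}; (2,4)→{1,4}; (3,6)→{4,6}; (4,1)→{1,2}. Blocked: 5. Safe: 3. Place at column 3.
Row 6: attacked by (1,2)→{2}; (2,4)→{4}; (3,6)→{3,6}; (4,1)→{1,3}; (5,3)→{2,3,4}. Safe: 5. Place at column 5.
Columns [2, 4, 6, 1, 3, 5], r−c [-1, -2, -3, 3, 2, 1], r+c [3, 6, 9, 5, 8, 11] are all distinct, so no two queens attack.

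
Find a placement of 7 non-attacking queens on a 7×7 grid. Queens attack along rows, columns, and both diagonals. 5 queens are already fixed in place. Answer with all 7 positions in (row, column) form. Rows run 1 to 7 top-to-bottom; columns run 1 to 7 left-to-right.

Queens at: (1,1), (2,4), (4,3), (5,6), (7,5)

Row 3: attacked by (1,1)→{1,3}; (2,4)→{3,4,5}; (4,3)→{2,3,4}; (5,6)→{4,6}; (7,5)→{1,5}. Safe: 7. Place at column 7.
Row 6: attacked by (1,1)→{1,6}; (2,4)→{4}; (3,7)→{4,7}; (4,3)→{1,3,5}; (5,6)→{5,6,7}; (7,5)→{4,5,6}. Safe: 2. Place at column 2.
Columns [1, 4, 7, 3, 6, 2, 5], r−c [0, -2, -4, 1, -1, 4, 2], r+c [2, 6, 10, 7, 11, 8, 12] are all distinct, so no two queens attack.

(1,1) (2,4) (3,7) (4,3) (5,6) (6,2) (7,5)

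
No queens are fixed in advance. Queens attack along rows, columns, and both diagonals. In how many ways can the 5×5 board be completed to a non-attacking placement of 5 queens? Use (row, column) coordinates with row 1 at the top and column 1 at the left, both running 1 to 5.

10

Branch on row 1: col 1 → 2; col 2 → 2; col 3 → 2; col 4 → 2; col 5 → 2.
Sum: 2 + 2 + 2 + 2 + 2 = 10.
(This is the classic 5-queens count.)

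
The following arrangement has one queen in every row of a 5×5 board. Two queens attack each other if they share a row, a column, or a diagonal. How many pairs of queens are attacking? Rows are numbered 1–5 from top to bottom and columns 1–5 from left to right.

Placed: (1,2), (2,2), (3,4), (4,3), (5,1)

Same column: (1,2)–(2,2) (column 2).
Same diagonal: (1,2)–(3,4) (|1−3| = |2−4| = 2); (3,4)–(4,3) (|3−4| = |4−3| = 1).
Total attacking pairs: 3.

3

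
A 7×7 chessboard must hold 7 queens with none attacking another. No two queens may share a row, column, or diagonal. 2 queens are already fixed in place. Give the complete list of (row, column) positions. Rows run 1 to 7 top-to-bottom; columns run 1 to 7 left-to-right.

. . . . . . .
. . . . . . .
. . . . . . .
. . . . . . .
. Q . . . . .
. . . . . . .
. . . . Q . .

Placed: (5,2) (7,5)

Row 1: attacked by (5,2)→{2,6}; (7,5)→{5}. Safe: 1, 3, 4, 7. Place at column 3.
Row 2: attacked by (1,3)→{2,3,4}; (5,2)→{2,5}; (7,5)→{5}. Safe: 1, 6, 7. Place at column 1.
Row 3: attacked by (1,3)→{1,3,5}; (2,1)→{1,2}; (5,2)→{2,4}; (7,5)→{1,5}. Safe: 6, 7. Place at column 6.
Row 4: attacked by (1,3)→{3,6}; (2,1)→{1,3}; (3,6)→{5,6,7}; (5,2)→{1,2,3}; (7,5)→{2,5}. Safe: 4. Place at column 4.
Row 6: attacked by (1,3)→{3}; (2,1)→{1,5}; (3,6)→{3,6}; (4,4)→{2,4,6}; (5,2)→{1,2,3}; (7,5)→{4,5,6}. Safe: 7. Place at column 7.
Columns [3, 1, 6, 4, 2, 7, 5], r−c [-2, 1, -3, 0, 3, -1, 2], r+c [4, 3, 9, 8, 7, 13, 12] are all distinct, so no two queens attack.

(1,3) (2,1) (3,6) (4,4) (5,2) (6,7) (7,5)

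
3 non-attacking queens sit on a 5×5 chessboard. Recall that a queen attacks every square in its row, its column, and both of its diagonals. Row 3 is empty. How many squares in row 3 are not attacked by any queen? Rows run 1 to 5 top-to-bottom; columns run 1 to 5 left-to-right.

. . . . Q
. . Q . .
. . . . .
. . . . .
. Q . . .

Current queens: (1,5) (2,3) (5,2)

(1,5) attacks row 3 at column 5 and diagonals 3.
(2,3) attacks row 3 at column 3 and diagonals 2, 4.
(5,2) attacks row 3 at column 2 and diagonals 4.
Attacked columns: {2, 3, 4, 5}. Safe: {1}.

1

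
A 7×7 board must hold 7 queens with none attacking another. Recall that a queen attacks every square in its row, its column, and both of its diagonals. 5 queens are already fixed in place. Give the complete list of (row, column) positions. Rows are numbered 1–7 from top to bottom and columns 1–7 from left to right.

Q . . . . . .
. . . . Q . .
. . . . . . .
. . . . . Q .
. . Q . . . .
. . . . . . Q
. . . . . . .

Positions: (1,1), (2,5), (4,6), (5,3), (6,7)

Row 3: attacked by (1,1)→{1,3}; (2,5)→{4,5,6}; (4,6)→{5,6,7}; (5,3)→{1,3,5}; (6,7)→{4,7}. Safe: 2. Place at column 2.
Row 7: attacked by (1,1)→{1,7}; (2,5)→{5}; (3,2)→{2,6}; (4,6)→{3,6}; (5,3)→{1,3,5}; (6,7)→{6,7}. Safe: 4. Place at column 4.
Columns [1, 5, 2, 6, 3, 7, 4], r−c [0, -3, 1, -2, 2, -1, 3], r+c [2, 7, 5, 10, 8, 13, 11] are all distinct, so no two queens attack.

(1,1) (2,5) (3,2) (4,6) (5,3) (6,7) (7,4)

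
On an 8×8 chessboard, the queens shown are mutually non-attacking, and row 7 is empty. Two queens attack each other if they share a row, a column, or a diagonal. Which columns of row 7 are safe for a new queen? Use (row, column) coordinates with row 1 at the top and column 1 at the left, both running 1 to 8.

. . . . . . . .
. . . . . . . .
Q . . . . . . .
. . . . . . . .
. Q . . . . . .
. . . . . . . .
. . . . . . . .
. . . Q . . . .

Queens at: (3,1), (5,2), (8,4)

columns 6, 7, 8

(3,1) attacks row 7 at column 1 and diagonals 5.
(5,2) attacks row 7 at column 2 and diagonals 4.
(8,4) attacks row 7 at column 4 and diagonals 3, 5.
Attacked columns: {1, 2, 3, 4, 5}. Safe: {6, 7, 8}.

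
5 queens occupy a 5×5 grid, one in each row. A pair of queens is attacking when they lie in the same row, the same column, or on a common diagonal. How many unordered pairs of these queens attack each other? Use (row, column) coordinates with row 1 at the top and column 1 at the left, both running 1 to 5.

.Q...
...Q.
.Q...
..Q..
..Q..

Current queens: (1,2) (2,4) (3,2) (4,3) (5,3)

Same column: (1,2)–(3,2) (column 2); (4,3)–(5,3) (column 3).
Same diagonal: (3,2)–(4,3) (|3−4| = |2−3| = 1).
Total attacking pairs: 3.

3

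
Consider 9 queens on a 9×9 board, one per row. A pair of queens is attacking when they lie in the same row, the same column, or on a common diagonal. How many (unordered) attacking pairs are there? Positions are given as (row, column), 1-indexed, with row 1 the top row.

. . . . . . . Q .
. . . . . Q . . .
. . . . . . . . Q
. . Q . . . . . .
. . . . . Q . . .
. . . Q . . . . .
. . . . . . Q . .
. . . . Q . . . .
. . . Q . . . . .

3

Same column: (2,6)–(5,6) (column 6); (6,4)–(9,4) (column 4).
Same diagonal: (8,5)–(9,4) (|8−9| = |5−4| = 1).
Total attacking pairs: 3.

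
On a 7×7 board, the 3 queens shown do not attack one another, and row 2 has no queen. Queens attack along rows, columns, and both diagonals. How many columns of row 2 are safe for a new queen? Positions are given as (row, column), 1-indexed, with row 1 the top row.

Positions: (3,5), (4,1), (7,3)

2

(3,5) attacks row 2 at column 5 and diagonals 4, 6.
(4,1) attacks row 2 at column 1 and diagonals 3.
(7,3) attacks row 2 at column 3.
Attacked columns: {1, 3, 4, 5, 6}. Safe: {2, 7}.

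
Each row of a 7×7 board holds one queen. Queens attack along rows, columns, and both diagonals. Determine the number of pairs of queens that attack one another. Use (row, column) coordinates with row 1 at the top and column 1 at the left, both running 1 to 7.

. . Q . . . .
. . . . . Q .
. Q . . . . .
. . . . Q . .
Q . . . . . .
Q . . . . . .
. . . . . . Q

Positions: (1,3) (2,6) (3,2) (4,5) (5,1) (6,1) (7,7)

1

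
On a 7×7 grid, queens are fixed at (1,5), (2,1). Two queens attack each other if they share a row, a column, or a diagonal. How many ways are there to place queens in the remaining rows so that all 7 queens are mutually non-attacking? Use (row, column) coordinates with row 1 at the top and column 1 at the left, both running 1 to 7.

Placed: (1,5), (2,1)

Branch on row 3: col 4 → 1; col 6 → 1.
Sum: 1 + 1 = 2.

2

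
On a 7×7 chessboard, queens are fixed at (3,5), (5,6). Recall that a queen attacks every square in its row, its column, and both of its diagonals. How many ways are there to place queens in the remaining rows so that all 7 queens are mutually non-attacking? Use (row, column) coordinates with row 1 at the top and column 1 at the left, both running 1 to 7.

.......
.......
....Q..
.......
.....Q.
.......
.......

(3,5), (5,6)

2

Branch on row 1: col 1 → 0; col 4 → 2.
Sum: 0 + 2 = 2.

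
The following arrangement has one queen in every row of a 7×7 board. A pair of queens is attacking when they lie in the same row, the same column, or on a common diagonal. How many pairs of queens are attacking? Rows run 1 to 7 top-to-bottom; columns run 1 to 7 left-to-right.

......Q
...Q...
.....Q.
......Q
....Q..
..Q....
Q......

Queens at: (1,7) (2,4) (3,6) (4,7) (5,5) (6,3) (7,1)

4

Same column: (1,7)–(4,7) (column 7).
Same diagonal: (1,7)–(7,1) (|1−7| = |7−1| = 6); (3,6)–(4,7) (|3−4| = |6−7| = 1); (3,6)–(6,3) (|3−6| = |6−3| = 3).
Total attacking pairs: 4.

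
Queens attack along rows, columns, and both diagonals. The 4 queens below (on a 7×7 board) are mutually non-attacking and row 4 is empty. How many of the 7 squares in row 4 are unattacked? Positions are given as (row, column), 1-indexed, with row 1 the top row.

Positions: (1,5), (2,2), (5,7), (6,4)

2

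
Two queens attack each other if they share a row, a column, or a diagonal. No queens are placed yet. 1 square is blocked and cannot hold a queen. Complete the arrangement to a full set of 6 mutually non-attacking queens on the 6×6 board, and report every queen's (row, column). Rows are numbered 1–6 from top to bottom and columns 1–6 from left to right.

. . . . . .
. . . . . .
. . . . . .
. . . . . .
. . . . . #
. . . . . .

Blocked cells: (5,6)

Row 1: Safe: 1, 2, 3, 4, 5, 6. Place at column 5.
Row 2: attacked by (1,5)→{4,5,6}. Safe: 1, 2, 3. Place at column 3.
Row 3: attacked by (1,5)→{3,5}; (2,3)→{2,3,4}. Safe: 1, 6. Place at column 1.
Row 4: attacked by (1,5)→{2,5}; (2,3)→{1,3,5}; (3,1)→{1,2}. Safe: 4, 6. Place at column 6.
Row 5: attacked by (1,5)→{1,5}; (2,3)→{3,6}; (3,1)→{1,3}; (4,6)→{5,6}. Blocked: 6. Safe: 2, 4. Place at column 4.
Row 6: attacked by (1,5)→{5}; (2,3)→{3}; (3,1)→{1,4}; (4,6)→{4,6}; (5,4)→{3,4,5}. Safe: 2. Place at column 2.
Columns [5, 3, 1, 6, 4, 2], r−c [-4, -1, 2, -2, 1, 4], r+c [6, 5, 4, 10, 9, 8] are all distinct, so no two queens attack.

(1,5) (2,3) (3,1) (4,6) (5,4) (6,2)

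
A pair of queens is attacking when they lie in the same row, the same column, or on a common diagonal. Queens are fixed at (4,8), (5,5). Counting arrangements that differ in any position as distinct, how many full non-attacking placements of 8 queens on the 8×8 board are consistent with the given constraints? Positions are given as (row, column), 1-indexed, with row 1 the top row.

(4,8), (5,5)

Branch on row 1: col 2 → 0; col 3 → 1; col 4 → 1; col 6 → 2; col 7 → 0.
Sum: 0 + 1 + 1 + 2 + 0 = 4.

4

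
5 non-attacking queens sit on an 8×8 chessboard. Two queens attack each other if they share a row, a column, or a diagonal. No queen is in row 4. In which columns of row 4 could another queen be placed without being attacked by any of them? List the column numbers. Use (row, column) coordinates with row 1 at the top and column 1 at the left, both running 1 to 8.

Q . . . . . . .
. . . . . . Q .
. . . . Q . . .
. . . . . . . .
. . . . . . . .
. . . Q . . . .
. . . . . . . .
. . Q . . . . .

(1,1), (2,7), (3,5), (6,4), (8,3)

(1,1) attacks row 4 at column 1 and diagonals 4.
(2,7) attacks row 4 at column 7 and diagonals 5.
(3,5) attacks row 4 at column 5 and diagonals 4, 6.
(6,4) attacks row 4 at column 4 and diagonals 2, 6.
(8,3) attacks row 4 at column 3 and diagonals 7.
Attacked columns: {1, 2, 3, 4, 5, 6, 7}. Safe: {8}.

columns 8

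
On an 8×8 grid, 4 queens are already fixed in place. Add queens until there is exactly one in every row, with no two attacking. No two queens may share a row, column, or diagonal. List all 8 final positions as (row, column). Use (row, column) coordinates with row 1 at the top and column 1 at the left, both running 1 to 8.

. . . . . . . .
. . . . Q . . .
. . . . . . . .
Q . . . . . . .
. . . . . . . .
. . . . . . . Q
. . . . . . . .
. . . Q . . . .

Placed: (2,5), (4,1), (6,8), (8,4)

(1,7) (2,5) (3,3) (4,1) (5,6) (6,8) (7,2) (8,4)

Row 1: attacked by (2,5)→{4,5,6}; (4,1)→{1,4}; (6,8)→{3,8}; (8,4)→{4}. Safe: 2, 7. Place at column 7.
Row 3: attacked by (1,7)→{5,7}; (2,5)→{4,5,6}; (4,1)→{1,2}; (6,8)→{5,8}; (8,4)→{4}. Safe: 3. Place at column 3.
Row 5: attacked by (1,7)→{3,7}; (2,5)→{2,5,8}; (3,3)→{1,3,5}; (4,1)→{1,2}; (6,8)→{7,8}; (8,4)→{1,4,7}. Safe: 6. Place at column 6.
Row 7: attacked by (1,7)→{1,7}; (2,5)→{5}; (3,3)→{3,7}; (4,1)→{1,4}; (5,6)→{4,6,8}; (6,8)→{7,8}; (8,4)→{3,4,5}. Safe: 2. Place at column 2.
Columns [7, 5, 3, 1, 6, 8, 2, 4], r−c [-6, -3, 0, 3, -1, -2, 5, 4], r+c [8, 7, 6, 5, 11, 14, 9, 12] are all distinct, so no two queens attack.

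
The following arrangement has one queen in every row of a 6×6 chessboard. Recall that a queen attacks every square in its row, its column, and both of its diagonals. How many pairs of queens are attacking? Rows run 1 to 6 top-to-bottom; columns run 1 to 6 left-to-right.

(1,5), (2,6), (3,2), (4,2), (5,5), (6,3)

4

Same column: (1,5)–(5,5) (column 5); (3,2)–(4,2) (column 2).
Same diagonal: (1,5)–(2,6) (|1−2| = |5−6| = 1); (1,5)–(4,2) (|1−4| = |5−2| = 3).
Total attacking pairs: 4.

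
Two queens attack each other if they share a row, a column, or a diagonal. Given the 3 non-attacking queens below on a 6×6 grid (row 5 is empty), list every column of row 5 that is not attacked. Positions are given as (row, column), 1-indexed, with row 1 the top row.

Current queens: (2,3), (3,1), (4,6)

columns 2, 4

(2,3) attacks row 5 at column 3 and diagonals 6.
(3,1) attacks row 5 at column 1 and diagonals 3.
(4,6) attacks row 5 at column 6 and diagonals 5.
Attacked columns: {1, 3, 5, 6}. Safe: {2, 4}.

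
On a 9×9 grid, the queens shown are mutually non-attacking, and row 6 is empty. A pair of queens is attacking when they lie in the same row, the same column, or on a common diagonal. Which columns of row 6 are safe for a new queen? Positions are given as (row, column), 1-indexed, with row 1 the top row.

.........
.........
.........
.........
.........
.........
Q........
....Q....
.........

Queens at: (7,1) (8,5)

columns 4, 6, 8, 9

(7,1) attacks row 6 at column 1 and diagonals 2.
(8,5) attacks row 6 at column 5 and diagonals 3, 7.
Attacked columns: {1, 2, 3, 5, 7}. Safe: {4, 6, 8, 9}.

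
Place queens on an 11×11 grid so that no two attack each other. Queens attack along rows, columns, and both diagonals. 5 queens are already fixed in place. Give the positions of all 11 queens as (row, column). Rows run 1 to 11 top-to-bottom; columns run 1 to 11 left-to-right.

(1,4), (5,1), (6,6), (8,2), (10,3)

Row 2: attacked by (1,4)→{3,4,5}; (5,1)→{1,4}; (6,6)→{2,6,10}; (8,2)→{2,8}; (10,3)→{3,11}. Safe: 7, 9. Place at column 9.
Row 3: attacked by (1,4)→{2,4,6}; (2,9)→{8,9,10}; (5,1)→{1,3}; (6,6)→{3,6,9}; (8,2)→{2,7}; (10,3)→{3,10}. Safe: 5, 11. Place at column 5.
Row 4: attacked by (1,4)→{1,4,7}; (2,9)→{7,9,11}; (3,5)→{4,5,6}; (5,1)→{1,2}; (6,6)→{4,6,8}; (8,2)→{2,6}; (10,3)→{3,9}. Safe: 10. Place at column 10.
Row 7: attacked by (1,4)→{4,10}; (2,9)→{4,9}; (3,5)→{1,5,9}; (4,10)→{7,10}; (5,1)→{1,3}; (6,6)→{5,6,7}; (8,2)→{1,2,3}; (10,3)→{3,6}. Safe: 8, 11. Place at column 11.
Row 9: attacked by (1,4)→{4}; (2,9)→{2,9}; (3,5)→{5,11}; (4,10)→{5,10}; (5,1)→{1,5}; (6,6)→{3,6,9}; (7,11)→{9,11}; (8,2)→{1,2,3}; (10,3)→{2,3,4}. Safe: 7, 8. Place at column 7.
Row 11: attacked by (1,4)→{4}; (2,9)→{9}; (3,5)→{5}; (4,10)→{3,10}; (5,1)→{1,7}; (6,6)→{1,6,11}; (7,11)→{7,11}; (8,2)→{2,5}; (9,7)→{5,7,9}; (10,3)→{2,3,4}. Safe: 8. Place at column 8.
Columns [4, 9, 5, 10, 1, 6, 11, 2, 7, 3, 8], r−c [-3, -7, -2, -6, 4, 0, -4, 6, 2, 7, 3], r+c [5, 11, 8, 14, 6, 12, 18, 10, 16, 13, 19] are all distinct, so no two queens attack.

(1,4) (2,9) (3,5) (4,10) (5,1) (6,6) (7,11) (8,2) (9,7) (10,3) (11,8)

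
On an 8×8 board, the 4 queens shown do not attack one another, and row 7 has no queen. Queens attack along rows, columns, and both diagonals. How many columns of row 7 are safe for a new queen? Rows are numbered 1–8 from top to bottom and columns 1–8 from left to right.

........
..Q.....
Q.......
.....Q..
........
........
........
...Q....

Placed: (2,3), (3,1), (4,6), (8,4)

(2,3) attacks row 7 at column 3 and diagonals 8.
(3,1) attacks row 7 at column 1 and diagonals 5.
(4,6) attacks row 7 at column 6 and diagonals 3.
(8,4) attacks row 7 at column 4 and diagonals 3, 5.
Attacked columns: {1, 3, 4, 5, 6, 8}. Safe: {2, 7}.

2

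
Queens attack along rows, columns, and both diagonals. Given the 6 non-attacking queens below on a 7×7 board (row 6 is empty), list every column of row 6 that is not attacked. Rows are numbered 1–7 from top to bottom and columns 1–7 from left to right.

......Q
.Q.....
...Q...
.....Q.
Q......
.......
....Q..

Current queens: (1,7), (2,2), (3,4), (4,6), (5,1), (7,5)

columns 3

(1,7) attacks row 6 at column 7 and diagonals 2.
(2,2) attacks row 6 at column 2 and diagonals 6.
(3,4) attacks row 6 at column 4 and diagonals 1, 7.
(4,6) attacks row 6 at column 6 and diagonals 4.
(5,1) attacks row 6 at column 1 and diagonals 2.
(7,5) attacks row 6 at column 5 and diagonals 4, 6.
Attacked columns: {1, 2, 4, 5, 6, 7}. Safe: {3}.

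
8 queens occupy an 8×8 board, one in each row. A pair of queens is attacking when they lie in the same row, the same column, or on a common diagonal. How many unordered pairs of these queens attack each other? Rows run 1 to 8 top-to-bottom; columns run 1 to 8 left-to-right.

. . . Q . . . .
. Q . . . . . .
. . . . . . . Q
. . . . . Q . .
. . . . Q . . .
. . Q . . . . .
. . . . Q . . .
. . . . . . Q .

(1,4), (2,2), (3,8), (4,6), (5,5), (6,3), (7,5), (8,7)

Same column: (5,5)–(7,5) (column 5).
Same diagonal: (2,2)–(5,5) (|2−5| = |2−5| = 3); (4,6)–(5,5) (|4−5| = |6−5| = 1).
Total attacking pairs: 3.

3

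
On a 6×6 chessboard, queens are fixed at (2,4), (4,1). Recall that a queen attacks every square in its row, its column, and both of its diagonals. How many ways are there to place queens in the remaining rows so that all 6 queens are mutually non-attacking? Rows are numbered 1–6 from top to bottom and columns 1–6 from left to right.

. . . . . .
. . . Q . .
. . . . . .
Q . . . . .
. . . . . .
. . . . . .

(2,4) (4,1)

Branch on row 1: col 2 → 1; col 6 → 0.
Sum: 1 + 0 = 1.

1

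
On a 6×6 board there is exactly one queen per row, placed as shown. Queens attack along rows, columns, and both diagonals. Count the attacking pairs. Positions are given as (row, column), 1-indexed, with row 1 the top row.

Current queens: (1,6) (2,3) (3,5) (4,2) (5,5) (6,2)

Same column: (3,5)–(5,5) (column 5); (4,2)–(6,2) (column 2).
Same diagonal: (3,5)–(6,2) (|3−6| = |5−2| = 3).
Total attacking pairs: 3.

3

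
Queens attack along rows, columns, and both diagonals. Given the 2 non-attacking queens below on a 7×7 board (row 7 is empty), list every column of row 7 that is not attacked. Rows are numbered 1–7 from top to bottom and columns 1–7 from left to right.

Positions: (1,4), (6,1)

columns 3, 5, 6, 7

(1,4) attacks row 7 at column 4.
(6,1) attacks row 7 at column 1 and diagonals 2.
Attacked columns: {1, 2, 4}. Safe: {3, 5, 6, 7}.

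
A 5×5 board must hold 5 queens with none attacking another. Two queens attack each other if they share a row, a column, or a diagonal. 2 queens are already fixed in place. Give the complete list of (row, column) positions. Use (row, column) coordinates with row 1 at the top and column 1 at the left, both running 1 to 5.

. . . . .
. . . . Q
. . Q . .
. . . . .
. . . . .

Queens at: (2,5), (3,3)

(1,2) (2,5) (3,3) (4,1) (5,4)

Row 1: attacked by (2,5)→{4,5}; (3,3)→{1,3,5}. Safe: 2. Place at column 2.
Row 4: attacked by (1,2)→{2,5}; (2,5)→{3,5}; (3,3)→{2,3,4}. Safe: 1. Place at column 1.
Row 5: attacked by (1,2)→{2}; (2,5)→{2,5}; (3,3)→{1,3,5}; (4,1)→{1,2}. Safe: 4. Place at column 4.
Columns [2, 5, 3, 1, 4], r−c [-1, -3, 0, 3, 1], r+c [3, 7, 6, 5, 9] are all distinct, so no two queens attack.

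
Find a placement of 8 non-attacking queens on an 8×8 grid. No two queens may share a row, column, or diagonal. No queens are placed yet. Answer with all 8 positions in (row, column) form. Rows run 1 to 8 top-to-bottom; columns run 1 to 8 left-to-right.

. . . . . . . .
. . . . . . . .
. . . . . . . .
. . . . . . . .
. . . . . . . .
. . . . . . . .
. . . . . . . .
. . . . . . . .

Row 1: Safe: 1, 2, 3, 4, 5, 6, 7, 8. Place at column 5.
Row 2: attacked by (1,5)→{4,5,6}. Safe: 1, 2, 3, 7, 8. Place at column 2.
Row 3: attacked by (1,5)→{3,5,7}; (2,2)→{1,2,3}. Safe: 4, 6, 8. Place at column 8.
Row 4: attacked by (1,5)→{2,5,8}; (2,2)→{2,4}; (3,8)→{7,8}. Safe: 1, 3, 6. Place at column 1.
Row 5: attacked by (1,5)→{1,5}; (2,2)→{2,5}; (3,8)→{6,8}; (4,1)→{1,2}. Safe: 3, 4, 7. Place at column 4.
Row 6: attacked by (1,5)→{5}; (2,2)→{2,6}; (3,8)→{5,8}; (4,1)→{1,3}; (5,4)→{3,4,5}. Safe: 7. Place at column 7.
Row 7: attacked by (1,5)→{5}; (2,2)→{2,7}; (3,8)→{4,8}; (4,1)→{1,4}; (5,4)→{2,4,6}; (6,7)→{6,7,8}. Safe: 3. Place at column 3.
Row 8: attacked by (1,5)→{5}; (2,2)→{2,8}; (3,8)→{3,8}; (4,1)→{1,5}; (5,4)→{1,4,7}; (6,7)→{5,7}; (7,3)→{2,3,4}. Safe: 6. Place at column 6.
Columns [5, 2, 8, 1, 4, 7, 3, 6], r−c [-4, 0, -5, 3, 1, -1, 4, 2], r+c [6, 4, 11, 5, 9, 13, 10, 14] are all distinct, so no two queens attack.

(1,5) (2,2) (3,8) (4,1) (5,4) (6,7) (7,3) (8,6)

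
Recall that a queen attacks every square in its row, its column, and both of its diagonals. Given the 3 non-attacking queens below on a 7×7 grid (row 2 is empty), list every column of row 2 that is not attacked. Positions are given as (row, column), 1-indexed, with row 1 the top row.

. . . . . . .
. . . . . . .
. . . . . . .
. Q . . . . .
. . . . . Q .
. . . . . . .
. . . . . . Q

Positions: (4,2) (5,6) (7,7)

columns 1, 5

(4,2) attacks row 2 at column 2 and diagonals 4.
(5,6) attacks row 2 at column 6 and diagonals 3.
(7,7) attacks row 2 at column 7 and diagonals 2.
Attacked columns: {2, 3, 4, 6, 7}. Safe: {1, 5}.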